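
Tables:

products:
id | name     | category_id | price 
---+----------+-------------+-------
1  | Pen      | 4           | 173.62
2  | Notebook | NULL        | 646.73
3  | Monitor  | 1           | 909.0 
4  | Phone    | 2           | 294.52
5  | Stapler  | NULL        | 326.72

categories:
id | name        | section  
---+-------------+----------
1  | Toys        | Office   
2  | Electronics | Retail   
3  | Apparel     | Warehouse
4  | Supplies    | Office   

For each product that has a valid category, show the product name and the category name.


INNER JOIN keeps only products rows whose category_id matches an id in categories. Walk through each product:
  - product 1 (Pen): category_id=4 -> matches Supplies
  - product 2 (Notebook): category_id=NULL, no match -> dropped
  - product 3 (Monitor): category_id=1 -> matches Toys
  - product 4 (Phone): category_id=2 -> matches Electronics
  - product 5 (Stapler): category_id=NULL, no match -> dropped
So 2 of 5 rows are dropped.

SQL:
SELECT a.name, b.name AS category
FROM products a
INNER JOIN categories b ON a.category_id = b.id

Result:
name    | category   
--------+------------
Pen     | Supplies   
Monitor | Toys       
Phone   | Electronics


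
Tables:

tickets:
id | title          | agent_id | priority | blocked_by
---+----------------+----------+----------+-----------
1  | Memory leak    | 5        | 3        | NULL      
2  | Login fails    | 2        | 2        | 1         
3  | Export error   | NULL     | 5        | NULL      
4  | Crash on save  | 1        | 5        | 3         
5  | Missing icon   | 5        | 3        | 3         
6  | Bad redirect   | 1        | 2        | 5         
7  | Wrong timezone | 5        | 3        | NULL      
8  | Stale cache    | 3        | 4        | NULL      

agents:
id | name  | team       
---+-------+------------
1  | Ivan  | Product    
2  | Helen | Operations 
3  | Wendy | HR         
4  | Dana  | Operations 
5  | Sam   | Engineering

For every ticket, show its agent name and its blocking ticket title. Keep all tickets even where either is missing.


Two LEFT JOINs from the same base table tickets: one to agents via agent_id, one to tickets itself via blocked_by. Both are LEFT so every ticket is preserved.
Match against agents:
  - ticket 1 (Memory leak): agent_id=5 -> matches Sam
  - ticket 2 (Login fails): agent_id=2 -> matches Helen
  - ticket 3 (Export error): agent_id=NULL, no match -> kept with NULL
  - ticket 4 (Crash on save): agent_id=1 -> matches Ivan
  - ticket 5 (Missing icon): agent_id=5 -> matches Sam
  - ticket 6 (Bad redirect): agent_id=1 -> matches Ivan
  - ticket 7 (Wrong timezone): agent_id=5 -> matches Sam
  - ticket 8 (Stale cache): agent_id=3 -> matches Wendy
Match against tickets (self):
  - ticket 1 (Memory leak): blocked_by=NULL -> NULL
  - ticket 2 (Login fails): blocked_by=1 -> Memory leak
  - ticket 3 (Export error): blocked_by=NULL -> NULL
  - ticket 4 (Crash on save): blocked_by=3 -> Export error
  - ticket 5 (Missing icon): blocked_by=3 -> Export error
  - ticket 6 (Bad redirect): blocked_by=5 -> Missing icon
  - ticket 7 (Wrong timezone): blocked_by=NULL -> NULL
  - ticket 8 (Stale cache): blocked_by=NULL -> NULL

SQL:
SELECT a.title, b.name AS agent, c.title AS blocked_by
FROM tickets a
LEFT JOIN agents b ON a.agent_id = b.id
LEFT JOIN tickets c ON a.blocked_by = c.id

Result:
title          | agent | blocked_by  
---------------+-------+-------------
Memory leak    | Sam   | NULL        
Login fails    | Helen | Memory leak 
Export error   | NULL  | NULL        
Crash on save  | Ivan  | Export error
Missing icon   | Sam   | Export error
Bad redirect   | Ivan  | Missing icon
Wrong timezone | Sam   | NULL        
Stale cache    | Wendy | NULL        


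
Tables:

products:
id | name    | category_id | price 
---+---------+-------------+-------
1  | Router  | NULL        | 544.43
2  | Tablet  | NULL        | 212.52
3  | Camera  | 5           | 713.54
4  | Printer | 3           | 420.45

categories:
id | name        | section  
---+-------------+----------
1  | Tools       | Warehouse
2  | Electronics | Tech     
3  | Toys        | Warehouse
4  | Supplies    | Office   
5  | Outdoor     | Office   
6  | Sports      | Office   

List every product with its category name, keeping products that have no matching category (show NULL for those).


LEFT JOIN keeps every row from products (the left table); where category_id has no match in categories, the category columns become NULL. Walk through each product:
  - product 1 (Router): category_id=NULL, no match -> kept with NULL
  - product 2 (Tablet): category_id=NULL, no match -> kept with NULL
  - product 3 (Camera): category_id=5 -> matches Outdoor
  - product 4 (Printer): category_id=3 -> matches Toys
All 4 rows appear; 2 have NULL category.

SQL:
SELECT a.name, b.name AS category
FROM products a
LEFT JOIN categories b ON a.category_id = b.id

Result:
name    | category
--------+---------
Router  | NULL    
Tablet  | NULL    
Camera  | Outdoor 
Printer | Toys    


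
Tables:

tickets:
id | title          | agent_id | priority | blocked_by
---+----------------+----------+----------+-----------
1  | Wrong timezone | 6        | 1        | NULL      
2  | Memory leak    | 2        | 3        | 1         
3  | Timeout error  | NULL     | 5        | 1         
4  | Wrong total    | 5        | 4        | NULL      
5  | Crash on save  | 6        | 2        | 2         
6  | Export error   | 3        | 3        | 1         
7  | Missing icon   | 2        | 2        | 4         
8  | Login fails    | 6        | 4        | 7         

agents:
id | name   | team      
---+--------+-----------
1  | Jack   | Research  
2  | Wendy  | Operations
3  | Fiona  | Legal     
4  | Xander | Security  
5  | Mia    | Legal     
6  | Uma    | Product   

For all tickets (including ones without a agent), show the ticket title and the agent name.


LEFT JOIN keeps every row from tickets (the left table); where agent_id has no match in agents, the agent columns become NULL. Walk through each ticket:
  - ticket 1 (Wrong timezone): agent_id=6 -> matches Uma
  - ticket 2 (Memory leak): agent_id=2 -> matches Wendy
  - ticket 3 (Timeout error): agent_id=NULL, no match -> kept with NULL
  - ticket 4 (Wrong total): agent_id=5 -> matches Mia
  - ticket 5 (Crash on save): agent_id=6 -> matches Uma
  - ticket 6 (Export error): agent_id=3 -> matches Fiona
  - ticket 7 (Missing icon): agent_id=2 -> matches Wendy
  - ticket 8 (Login fails): agent_id=6 -> matches Uma
All 8 rows appear; 1 has NULL agent.

SQL:
SELECT a.title, b.name AS agent
FROM tickets a
LEFT JOIN agents b ON a.agent_id = b.id

Result:
title          | agent
---------------+------
Wrong timezone | Uma  
Memory leak    | Wendy
Timeout error  | NULL 
Wrong total    | Mia  
Crash on save  | Uma  
Export error   | Fiona
Missing icon   | Wendy
Login fails    | Uma  


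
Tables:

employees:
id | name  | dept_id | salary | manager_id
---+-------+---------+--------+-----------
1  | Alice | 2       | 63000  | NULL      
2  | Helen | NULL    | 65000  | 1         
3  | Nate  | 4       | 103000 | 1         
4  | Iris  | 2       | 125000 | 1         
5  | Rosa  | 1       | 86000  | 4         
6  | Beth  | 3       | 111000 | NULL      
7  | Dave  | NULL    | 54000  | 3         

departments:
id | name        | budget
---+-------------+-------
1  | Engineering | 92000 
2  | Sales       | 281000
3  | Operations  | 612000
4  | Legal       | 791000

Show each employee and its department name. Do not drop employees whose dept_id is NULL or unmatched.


LEFT JOIN keeps every row from employees (the left table); where dept_id has no match in departments, the department columns become NULL. Walk through each employee:
  - employee 1 (Alice): dept_id=2 -> matches Sales
  - employee 2 (Helen): dept_id=NULL, no match -> kept with NULL
  - employee 3 (Nate): dept_id=4 -> matches Legal
  - employee 4 (Iris): dept_id=2 -> matches Sales
  - employee 5 (Rosa): dept_id=1 -> matches Engineering
  - employee 6 (Beth): dept_id=3 -> matches Operations
  - employee 7 (Dave): dept_id=NULL, no match -> kept with NULL
All 7 rows appear; 2 have NULL department.

SQL:
SELECT a.name, b.name AS department
FROM employees a
LEFT JOIN departments b ON a.dept_id = b.id

Result:
name  | department 
------+------------
Alice | Sales      
Helen | NULL       
Nate  | Legal      
Iris  | Sales      
Rosa  | Engineering
Beth  | Operations 
Dave  | NULL       


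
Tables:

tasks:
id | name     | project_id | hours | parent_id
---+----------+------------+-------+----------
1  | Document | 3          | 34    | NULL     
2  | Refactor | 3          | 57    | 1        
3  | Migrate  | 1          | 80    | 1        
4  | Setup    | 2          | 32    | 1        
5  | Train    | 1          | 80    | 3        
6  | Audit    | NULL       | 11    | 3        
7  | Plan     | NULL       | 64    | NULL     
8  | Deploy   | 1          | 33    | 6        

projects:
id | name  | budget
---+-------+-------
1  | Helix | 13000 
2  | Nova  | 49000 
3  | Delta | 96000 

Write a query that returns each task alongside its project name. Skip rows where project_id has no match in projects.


INNER JOIN keeps only tasks rows whose project_id matches an id in projects. Walk through each task:
  - task 1 (Document): project_id=3 -> matches Delta
  - task 2 (Refactor): project_id=3 -> matches Delta
  - task 3 (Migrate): project_id=1 -> matches Helix
  - task 4 (Setup): project_id=2 -> matches Nova
  - task 5 (Train): project_id=1 -> matches Helix
  - task 6 (Audit): project_id=NULL, no match -> dropped
  - task 7 (Plan): project_id=NULL, no match -> dropped
  - task 8 (Deploy): project_id=1 -> matches Helix
So 2 of 8 rows are dropped.

SQL:
SELECT a.name, b.name AS project
FROM tasks a
INNER JOIN projects b ON a.project_id = b.id

Result:
name     | project
---------+--------
Document | Delta  
Refactor | Delta  
Migrate  | Helix  
Setup    | Nova   
Train    | Helix  
Deploy   | Helix  


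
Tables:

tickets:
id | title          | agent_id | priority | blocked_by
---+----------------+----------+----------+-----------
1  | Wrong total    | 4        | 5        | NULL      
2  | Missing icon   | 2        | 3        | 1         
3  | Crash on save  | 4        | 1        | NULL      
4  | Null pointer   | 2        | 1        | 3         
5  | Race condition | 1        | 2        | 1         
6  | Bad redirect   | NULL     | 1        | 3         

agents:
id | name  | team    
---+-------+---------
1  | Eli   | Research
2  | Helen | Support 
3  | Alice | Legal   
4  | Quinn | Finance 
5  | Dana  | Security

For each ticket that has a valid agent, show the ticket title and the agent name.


INNER JOIN keeps only tickets rows whose agent_id matches an id in agents. Walk through each ticket:
  - ticket 1 (Wrong total): agent_id=4 -> matches Quinn
  - ticket 2 (Missing icon): agent_id=2 -> matches Helen
  - ticket 3 (Crash on save): agent_id=4 -> matches Quinn
  - ticket 4 (Null pointer): agent_id=2 -> matches Helen
  - ticket 5 (Race condition): agent_id=1 -> matches Eli
  - ticket 6 (Bad redirect): agent_id=NULL, no match -> dropped
So 1 of 6 rows is dropped.

SQL:
SELECT a.title, b.name AS agent
FROM tickets a
INNER JOIN agents b ON a.agent_id = b.id

Result:
title          | agent
---------------+------
Wrong total    | Quinn
Missing icon   | Helen
Crash on save  | Quinn
Null pointer   | Helen
Race condition | Eli  


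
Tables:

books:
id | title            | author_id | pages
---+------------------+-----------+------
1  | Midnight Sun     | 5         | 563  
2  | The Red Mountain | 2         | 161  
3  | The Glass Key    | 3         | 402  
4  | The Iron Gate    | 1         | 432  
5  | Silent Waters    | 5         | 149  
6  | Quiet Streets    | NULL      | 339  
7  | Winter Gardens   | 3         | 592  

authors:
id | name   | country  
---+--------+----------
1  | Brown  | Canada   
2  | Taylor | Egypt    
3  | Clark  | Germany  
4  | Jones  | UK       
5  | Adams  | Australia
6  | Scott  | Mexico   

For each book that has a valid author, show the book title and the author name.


INNER JOIN keeps only books rows whose author_id matches an id in authors. Walk through each book:
  - book 1 (Midnight Sun): author_id=5 -> matches Adams
  - book 2 (The Red Mountain): author_id=2 -> matches Taylor
  - book 3 (The Glass Key): author_id=3 -> matches Clark
  - book 4 (The Iron Gate): author_id=1 -> matches Brown
  - book 5 (Silent Waters): author_id=5 -> matches Adams
  - book 6 (Quiet Streets): author_id=NULL, no match -> dropped
  - book 7 (Winter Gardens): author_id=3 -> matches Clark
So 1 of 7 rows is dropped.

SQL:
SELECT a.title, b.name AS author
FROM books a
INNER JOIN authors b ON a.author_id = b.id

Result:
title            | author
-----------------+-------
Midnight Sun     | Adams 
The Red Mountain | Taylor
The Glass Key    | Clark 
The Iron Gate    | Brown 
Silent Waters    | Adams 
Winter Gardens   | Clark 


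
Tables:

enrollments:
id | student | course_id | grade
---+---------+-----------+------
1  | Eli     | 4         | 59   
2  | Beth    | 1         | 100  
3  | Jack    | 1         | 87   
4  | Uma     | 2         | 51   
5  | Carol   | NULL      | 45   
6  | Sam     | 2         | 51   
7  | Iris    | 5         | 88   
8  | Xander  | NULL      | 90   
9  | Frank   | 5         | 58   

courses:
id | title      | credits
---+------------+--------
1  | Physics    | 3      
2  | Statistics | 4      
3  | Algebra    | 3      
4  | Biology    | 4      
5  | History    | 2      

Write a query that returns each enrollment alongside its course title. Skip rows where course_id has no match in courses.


INNER JOIN keeps only enrollments rows whose course_id matches an id in courses. Walk through each enrollment:
  - enrollment 1 (Eli): course_id=4 -> matches Biology
  - enrollment 2 (Beth): course_id=1 -> matches Physics
  - enrollment 3 (Jack): course_id=1 -> matches Physics
  - enrollment 4 (Uma): course_id=2 -> matches Statistics
  - enrollment 5 (Carol): course_id=NULL, no match -> dropped
  - enrollment 6 (Sam): course_id=2 -> matches Statistics
  - enrollment 7 (Iris): course_id=5 -> matches History
  - enrollment 8 (Xander): course_id=NULL, no match -> dropped
  - enrollment 9 (Frank): course_id=5 -> matches History
So 2 of 9 rows are dropped.

SQL:
SELECT a.student, b.title AS course
FROM enrollments a
INNER JOIN courses b ON a.course_id = b.id

Result:
student | course    
--------+-----------
Eli     | Biology   
Beth    | Physics   
Jack    | Physics   
Uma     | Statistics
Sam     | Statistics
Iris    | History   
Frank   | History   


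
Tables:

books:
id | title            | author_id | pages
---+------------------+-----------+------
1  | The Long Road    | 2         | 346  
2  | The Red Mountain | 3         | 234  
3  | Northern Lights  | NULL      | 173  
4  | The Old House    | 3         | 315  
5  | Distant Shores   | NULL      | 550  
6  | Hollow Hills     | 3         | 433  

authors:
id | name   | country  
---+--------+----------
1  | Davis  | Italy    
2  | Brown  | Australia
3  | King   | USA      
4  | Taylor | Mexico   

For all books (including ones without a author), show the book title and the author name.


LEFT JOIN keeps every row from books (the left table); where author_id has no match in authors, the author columns become NULL. Walk through each book:
  - book 1 (The Long Road): author_id=2 -> matches Brown
  - book 2 (The Red Mountain): author_id=3 -> matches King
  - book 3 (Northern Lights): author_id=NULL, no match -> kept with NULL
  - book 4 (The Old House): author_id=3 -> matches King
  - book 5 (Distant Shores): author_id=NULL, no match -> kept with NULL
  - book 6 (Hollow Hills): author_id=3 -> matches King
All 6 rows appear; 2 have NULL author.

SQL:
SELECT a.title, b.name AS author
FROM books a
LEFT JOIN authors b ON a.author_id = b.id

Result:
title            | author
-----------------+-------
The Long Road    | Brown 
The Red Mountain | King  
Northern Lights  | NULL  
The Old House    | King  
Distant Shores   | NULL  
Hollow Hills     | King  


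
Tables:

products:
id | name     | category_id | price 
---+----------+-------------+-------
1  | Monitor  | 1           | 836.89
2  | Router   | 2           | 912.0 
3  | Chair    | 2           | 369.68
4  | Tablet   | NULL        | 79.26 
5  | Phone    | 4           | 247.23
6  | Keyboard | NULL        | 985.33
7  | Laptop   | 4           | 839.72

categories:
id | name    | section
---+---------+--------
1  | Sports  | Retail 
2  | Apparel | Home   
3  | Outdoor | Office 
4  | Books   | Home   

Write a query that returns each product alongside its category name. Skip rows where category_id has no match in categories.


INNER JOIN keeps only products rows whose category_id matches an id in categories. Walk through each product:
  - product 1 (Monitor): category_id=1 -> matches Sports
  - product 2 (Router): category_id=2 -> matches Apparel
  - product 3 (Chair): category_id=2 -> matches Apparel
  - product 4 (Tablet): category_id=NULL, no match -> dropped
  - product 5 (Phone): category_id=4 -> matches Books
  - product 6 (Keyboard): category_id=NULL, no match -> dropped
  - product 7 (Laptop): category_id=4 -> matches Books
So 2 of 7 rows are dropped.

SQL:
SELECT a.name, b.name AS category
FROM products a
INNER JOIN categories b ON a.category_id = b.id

Result:
name    | category
--------+---------
Monitor | Sports  
Router  | Apparel 
Chair   | Apparel 
Phone   | Books   
Laptop  | Books   


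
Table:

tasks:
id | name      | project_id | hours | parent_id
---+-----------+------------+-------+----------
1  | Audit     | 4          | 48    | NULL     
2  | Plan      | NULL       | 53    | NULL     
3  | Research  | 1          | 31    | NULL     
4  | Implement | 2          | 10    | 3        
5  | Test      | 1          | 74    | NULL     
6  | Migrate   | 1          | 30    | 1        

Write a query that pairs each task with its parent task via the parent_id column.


This is a self-join: tasks is joined to a second copy of itself, matching each row's parent_id to another row's id. Use LEFT JOIN so rows with parent_id=NULL are kept.
  - task 1 (Audit): parent_id=NULL -> NULL
  - task 2 (Plan): parent_id=NULL -> NULL
  - task 3 (Research): parent_id=NULL -> NULL
  - task 4 (Implement): parent_id=3 -> Research
  - task 5 (Test): parent_id=NULL -> NULL
  - task 6 (Migrate): parent_id=1 -> Audit

SQL:
SELECT a.name AS item, b.name AS parent
FROM tasks a
LEFT JOIN tasks b ON a.parent_id = b.id

Result:
item      | parent  
----------+---------
Audit     | NULL    
Plan      | NULL    
Research  | NULL    
Implement | Research
Test      | NULL    
Migrate   | Audit   


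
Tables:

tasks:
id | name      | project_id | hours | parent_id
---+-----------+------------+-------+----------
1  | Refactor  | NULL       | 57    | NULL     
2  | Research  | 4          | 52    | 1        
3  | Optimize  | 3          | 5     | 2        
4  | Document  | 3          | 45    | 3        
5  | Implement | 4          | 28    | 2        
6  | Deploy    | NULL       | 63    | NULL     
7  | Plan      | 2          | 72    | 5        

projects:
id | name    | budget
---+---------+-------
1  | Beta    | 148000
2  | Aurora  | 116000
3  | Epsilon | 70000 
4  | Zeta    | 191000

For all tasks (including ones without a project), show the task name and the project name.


LEFT JOIN keeps every row from tasks (the left table); where project_id has no match in projects, the project columns become NULL. Walk through each task:
  - task 1 (Refactor): project_id=NULL, no match -> kept with NULL
  - task 2 (Research): project_id=4 -> matches Zeta
  - task 3 (Optimize): project_id=3 -> matches Epsilon
  - task 4 (Document): project_id=3 -> matches Epsilon
  - task 5 (Implement): project_id=4 -> matches Zeta
  - task 6 (Deploy): project_id=NULL, no match -> kept with NULL
  - task 7 (Plan): project_id=2 -> matches Aurora
All 7 rows appear; 2 have NULL project.

SQL:
SELECT a.name, b.name AS project
FROM tasks a
LEFT JOIN projects b ON a.project_id = b.id

Result:
name      | project
----------+--------
Refactor  | NULL   
Research  | Zeta   
Optimize  | Epsilon
Document  | Epsilon
Implement | Zeta   
Deploy    | NULL   
Plan      | Aurora 


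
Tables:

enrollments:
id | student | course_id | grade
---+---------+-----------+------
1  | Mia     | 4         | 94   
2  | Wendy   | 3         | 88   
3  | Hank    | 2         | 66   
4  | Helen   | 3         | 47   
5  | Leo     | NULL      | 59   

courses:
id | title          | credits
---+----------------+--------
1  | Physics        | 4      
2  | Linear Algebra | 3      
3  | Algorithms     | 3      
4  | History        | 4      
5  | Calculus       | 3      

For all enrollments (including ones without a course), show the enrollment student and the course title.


LEFT JOIN keeps every row from enrollments (the left table); where course_id has no match in courses, the course columns become NULL. Walk through each enrollment:
  - enrollment 1 (Mia): course_id=4 -> matches History
  - enrollment 2 (Wendy): course_id=3 -> matches Algorithms
  - enrollment 3 (Hank): course_id=2 -> matches Linear Algebra
  - enrollment 4 (Helen): course_id=3 -> matches Algorithms
  - enrollment 5 (Leo): course_id=NULL, no match -> kept with NULL
All 5 rows appear; 1 has NULL course.

SQL:
SELECT a.student, b.title AS course
FROM enrollments a
LEFT JOIN courses b ON a.course_id = b.id

Result:
student | course        
--------+---------------
Mia     | History       
Wendy   | Algorithms    
Hank    | Linear Algebra
Helen   | Algorithms    
Leo     | NULL          


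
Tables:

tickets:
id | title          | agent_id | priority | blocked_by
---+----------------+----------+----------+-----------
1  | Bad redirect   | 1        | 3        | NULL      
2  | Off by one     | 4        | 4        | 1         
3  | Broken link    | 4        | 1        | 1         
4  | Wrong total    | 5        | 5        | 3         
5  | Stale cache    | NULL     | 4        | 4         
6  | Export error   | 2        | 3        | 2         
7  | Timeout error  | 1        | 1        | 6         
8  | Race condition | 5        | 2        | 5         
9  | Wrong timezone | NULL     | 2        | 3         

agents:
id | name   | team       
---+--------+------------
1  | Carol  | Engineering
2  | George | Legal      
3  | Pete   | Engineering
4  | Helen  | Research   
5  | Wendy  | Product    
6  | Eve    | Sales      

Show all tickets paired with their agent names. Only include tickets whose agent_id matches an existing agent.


INNER JOIN keeps only tickets rows whose agent_id matches an id in agents. Walk through each ticket:
  - ticket 1 (Bad redirect): agent_id=1 -> matches Carol
  - ticket 2 (Off by one): agent_id=4 -> matches Helen
  - ticket 3 (Broken link): agent_id=4 -> matches Helen
  - ticket 4 (Wrong total): agent_id=5 -> matches Wendy
  - ticket 5 (Stale cache): agent_id=NULL, no match -> dropped
  - ticket 6 (Export error): agent_id=2 -> matches George
  - ticket 7 (Timeout error): agent_id=1 -> matches Carol
  - ticket 8 (Race condition): agent_id=5 -> matches Wendy
  - ticket 9 (Wrong timezone): agent_id=NULL, no match -> dropped
So 2 of 9 rows are dropped.

SQL:
SELECT a.title, b.name AS agent
FROM tickets a
INNER JOIN agents b ON a.agent_id = b.id

Result:
title          | agent 
---------------+-------
Bad redirect   | Carol 
Off by one     | Helen 
Broken link    | Helen 
Wrong total    | Wendy 
Export error   | George
Timeout error  | Carol 
Race condition | Wendy 


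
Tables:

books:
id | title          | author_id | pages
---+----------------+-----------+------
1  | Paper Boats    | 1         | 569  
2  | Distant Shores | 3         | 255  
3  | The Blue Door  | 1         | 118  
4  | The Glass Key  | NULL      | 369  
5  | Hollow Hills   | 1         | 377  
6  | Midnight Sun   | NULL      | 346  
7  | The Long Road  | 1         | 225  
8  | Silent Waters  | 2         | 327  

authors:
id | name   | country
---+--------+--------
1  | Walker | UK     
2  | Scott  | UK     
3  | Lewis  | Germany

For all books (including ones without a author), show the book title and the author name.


LEFT JOIN keeps every row from books (the left table); where author_id has no match in authors, the author columns become NULL. Walk through each book:
  - book 1 (Paper Boats): author_id=1 -> matches Walker
  - book 2 (Distant Shores): author_id=3 -> matches Lewis
  - book 3 (The Blue Door): author_id=1 -> matches Walker
  - book 4 (The Glass Key): author_id=NULL, no match -> kept with NULL
  - book 5 (Hollow Hills): author_id=1 -> matches Walker
  - book 6 (Midnight Sun): author_id=NULL, no match -> kept with NULL
  - book 7 (The Long Road): author_id=1 -> matches Walker
  - book 8 (Silent Waters): author_id=2 -> matches Scott
All 8 rows appear; 2 have NULL author.

SQL:
SELECT a.title, b.name AS author
FROM books a
LEFT JOIN authors b ON a.author_id = b.id

Result:
title          | author
---------------+-------
Paper Boats    | Walker
Distant Shores | Lewis 
The Blue Door  | Walker
The Glass Key  | NULL  
Hollow Hills   | Walker
Midnight Sun   | NULL  
The Long Road  | Walker
Silent Waters  | Scott 


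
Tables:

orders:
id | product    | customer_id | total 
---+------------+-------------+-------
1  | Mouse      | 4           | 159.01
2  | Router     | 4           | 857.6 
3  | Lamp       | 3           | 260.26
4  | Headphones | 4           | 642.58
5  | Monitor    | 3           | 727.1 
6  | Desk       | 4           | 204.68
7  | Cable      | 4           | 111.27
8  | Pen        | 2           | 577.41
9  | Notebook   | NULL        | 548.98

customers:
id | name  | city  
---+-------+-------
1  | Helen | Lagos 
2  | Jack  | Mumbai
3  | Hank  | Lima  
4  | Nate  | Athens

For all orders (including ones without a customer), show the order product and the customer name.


LEFT JOIN keeps every row from orders (the left table); where customer_id has no match in customers, the customer columns become NULL. Walk through each order:
  - order 1 (Mouse): customer_id=4 -> matches Nate
  - order 2 (Router): customer_id=4 -> matches Nate
  - order 3 (Lamp): customer_id=3 -> matches Hank
  - order 4 (Headphones): customer_id=4 -> matches Nate
  - order 5 (Monitor): customer_id=3 -> matches Hank
  - order 6 (Desk): customer_id=4 -> matches Nate
  - order 7 (Cable): customer_id=4 -> matches Nate
  - order 8 (Pen): customer_id=2 -> matches Jack
  - order 9 (Notebook): customer_id=NULL, no match -> kept with NULL
All 9 rows appear; 1 has NULL customer.

SQL:
SELECT a.product, b.name AS customer
FROM orders a
LEFT JOIN customers b ON a.customer_id = b.id

Result:
product    | customer
-----------+---------
Mouse      | Nate    
Router     | Nate    
Lamp       | Hank    
Headphones | Nate    
Monitor    | Hank    
Desk       | Nate    
Cable      | Nate    
Pen        | Jack    
Notebook   | NULL    


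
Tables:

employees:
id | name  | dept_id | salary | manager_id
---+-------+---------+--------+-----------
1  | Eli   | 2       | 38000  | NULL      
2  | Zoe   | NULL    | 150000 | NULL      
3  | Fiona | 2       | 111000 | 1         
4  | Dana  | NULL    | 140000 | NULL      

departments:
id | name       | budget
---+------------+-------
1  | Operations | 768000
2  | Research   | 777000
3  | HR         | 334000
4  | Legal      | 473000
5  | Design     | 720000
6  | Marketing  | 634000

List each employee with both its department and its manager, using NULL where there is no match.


Two LEFT JOINs from the same base table employees: one to departments via dept_id, one to employees itself via manager_id. Both are LEFT so every employee is preserved.
Match against departments:
  - employee 1 (Eli): dept_id=2 -> matches Research
  - employee 2 (Zoe): dept_id=NULL, no match -> kept with NULL
  - employee 3 (Fiona): dept_id=2 -> matches Research
  - employee 4 (Dana): dept_id=NULL, no match -> kept with NULL
Match against employees (self):
  - employee 1 (Eli): manager_id=NULL -> NULL
  - employee 2 (Zoe): manager_id=NULL -> NULL
  - employee 3 (Fiona): manager_id=1 -> Eli
  - employee 4 (Dana): manager_id=NULL -> NULL

SQL:
SELECT a.name, b.name AS department, c.name AS manager
FROM employees a
LEFT JOIN departments b ON a.dept_id = b.id
LEFT JOIN employees c ON a.manager_id = c.id

Result:
name  | department | manager
------+------------+--------
Eli   | Research   | NULL   
Zoe   | NULL       | NULL   
Fiona | Research   | Eli    
Dana  | NULL       | NULL   


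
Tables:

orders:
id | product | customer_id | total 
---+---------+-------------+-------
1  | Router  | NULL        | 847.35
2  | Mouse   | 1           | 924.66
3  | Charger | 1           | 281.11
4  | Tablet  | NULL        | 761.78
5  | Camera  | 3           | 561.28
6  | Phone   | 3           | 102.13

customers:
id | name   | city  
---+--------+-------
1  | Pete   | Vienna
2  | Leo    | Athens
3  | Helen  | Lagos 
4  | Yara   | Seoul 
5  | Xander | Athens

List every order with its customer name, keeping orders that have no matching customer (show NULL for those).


LEFT JOIN keeps every row from orders (the left table); where customer_id has no match in customers, the customer columns become NULL. Walk through each order:
  - order 1 (Router): customer_id=NULL, no match -> kept with NULL
  - order 2 (Mouse): customer_id=1 -> matches Pete
  - order 3 (Charger): customer_id=1 -> matches Pete
  - order 4 (Tablet): customer_id=NULL, no match -> kept with NULL
  - order 5 (Camera): customer_id=3 -> matches Helen
  - order 6 (Phone): customer_id=3 -> matches Helen
All 6 rows appear; 2 have NULL customer.

SQL:
SELECT a.product, b.name AS customer
FROM orders a
LEFT JOIN customers b ON a.customer_id = b.id

Result:
product | customer
--------+---------
Router  | NULL    
Mouse   | Pete    
Charger | Pete    
Tablet  | NULL    
Camera  | Helen   
Phone   | Helen   


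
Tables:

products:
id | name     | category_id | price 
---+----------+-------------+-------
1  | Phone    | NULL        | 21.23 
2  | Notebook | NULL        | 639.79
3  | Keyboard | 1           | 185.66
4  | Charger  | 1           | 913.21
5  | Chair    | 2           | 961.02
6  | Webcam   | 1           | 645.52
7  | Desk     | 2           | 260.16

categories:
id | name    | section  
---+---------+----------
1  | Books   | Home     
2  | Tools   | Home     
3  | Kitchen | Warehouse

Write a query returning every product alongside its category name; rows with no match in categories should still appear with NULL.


LEFT JOIN keeps every row from products (the left table); where category_id has no match in categories, the category columns become NULL. Walk through each product:
  - product 1 (Phone): category_id=NULL, no match -> kept with NULL
  - product 2 (Notebook): category_id=NULL, no match -> kept with NULL
  - product 3 (Keyboard): category_id=1 -> matches Books
  - product 4 (Charger): category_id=1 -> matches Books
  - product 5 (Chair): category_id=2 -> matches Tools
  - product 6 (Webcam): category_id=1 -> matches Books
  - product 7 (Desk): category_id=2 -> matches Tools
All 7 rows appear; 2 have NULL category.

SQL:
SELECT a.name, b.name AS category
FROM products a
LEFT JOIN categories b ON a.category_id = b.id

Result:
name     | category
---------+---------
Phone    | NULL    
Notebook | NULL    
Keyboard | Books   
Charger  | Books   
Chair    | Tools   
Webcam   | Books   
Desk     | Tools   


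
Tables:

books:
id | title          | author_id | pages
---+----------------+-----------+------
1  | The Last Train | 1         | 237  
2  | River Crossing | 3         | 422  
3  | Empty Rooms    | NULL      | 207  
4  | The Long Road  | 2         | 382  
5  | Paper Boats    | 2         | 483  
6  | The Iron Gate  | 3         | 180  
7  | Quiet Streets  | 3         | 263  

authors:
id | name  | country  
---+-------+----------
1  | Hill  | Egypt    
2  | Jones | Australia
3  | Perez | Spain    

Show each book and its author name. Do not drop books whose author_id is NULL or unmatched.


LEFT JOIN keeps every row from books (the left table); where author_id has no match in authors, the author columns become NULL. Walk through each book:
  - book 1 (The Last Train): author_id=1 -> matches Hill
  - book 2 (River Crossing): author_id=3 -> matches Perez
  - book 3 (Empty Rooms): author_id=NULL, no match -> kept with NULL
  - book 4 (The Long Road): author_id=2 -> matches Jones
  - book 5 (Paper Boats): author_id=2 -> matches Jones
  - book 6 (The Iron Gate): author_id=3 -> matches Perez
  - book 7 (Quiet Streets): author_id=3 -> matches Perez
All 7 rows appear; 1 has NULL author.

SQL:
SELECT a.title, b.name AS author
FROM books a
LEFT JOIN authors b ON a.author_id = b.id

Result:
title          | author
---------------+-------
The Last Train | Hill  
River Crossing | Perez 
Empty Rooms    | NULL  
The Long Road  | Jones 
Paper Boats    | Jones 
The Iron Gate  | Perez 
Quiet Streets  | Perez 


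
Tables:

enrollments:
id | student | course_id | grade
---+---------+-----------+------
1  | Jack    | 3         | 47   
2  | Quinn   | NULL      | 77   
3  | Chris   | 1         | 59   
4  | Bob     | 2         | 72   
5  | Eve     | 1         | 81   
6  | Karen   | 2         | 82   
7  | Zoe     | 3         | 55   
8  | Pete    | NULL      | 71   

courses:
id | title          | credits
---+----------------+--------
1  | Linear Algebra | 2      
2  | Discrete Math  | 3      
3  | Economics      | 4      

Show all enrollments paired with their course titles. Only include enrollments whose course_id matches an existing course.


INNER JOIN keeps only enrollments rows whose course_id matches an id in courses. Walk through each enrollment:
  - enrollment 1 (Jack): course_id=3 -> matches Economics
  - enrollment 2 (Quinn): course_id=NULL, no match -> dropped
  - enrollment 3 (Chris): course_id=1 -> matches Linear Algebra
  - enrollment 4 (Bob): course_id=2 -> matches Discrete Math
  - enrollment 5 (Eve): course_id=1 -> matches Linear Algebra
  - enrollment 6 (Karen): course_id=2 -> matches Discrete Math
  - enrollment 7 (Zoe): course_id=3 -> matches Economics
  - enrollment 8 (Pete): course_id=NULL, no match -> dropped
So 2 of 8 rows are dropped.

SQL:
SELECT a.student, b.title AS course
FROM enrollments a
INNER JOIN courses b ON a.course_id = b.id

Result:
student | course        
--------+---------------
Jack    | Economics     
Chris   | Linear Algebra
Bob     | Discrete Math 
Eve     | Linear Algebra
Karen   | Discrete Math 
Zoe     | Economics     


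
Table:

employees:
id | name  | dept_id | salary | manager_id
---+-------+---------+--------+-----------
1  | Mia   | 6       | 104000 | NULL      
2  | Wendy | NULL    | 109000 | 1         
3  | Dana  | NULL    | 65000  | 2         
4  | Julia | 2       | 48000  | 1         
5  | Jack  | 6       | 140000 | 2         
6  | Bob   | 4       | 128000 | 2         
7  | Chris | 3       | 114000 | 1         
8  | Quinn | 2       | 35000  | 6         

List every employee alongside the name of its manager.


This is a self-join: employees is joined to a second copy of itself, matching each row's manager_id to another row's id. Use LEFT JOIN so rows with manager_id=NULL are kept.
  - employee 1 (Mia): manager_id=NULL -> NULL
  - employee 2 (Wendy): manager_id=1 -> Mia
  - employee 3 (Dana): manager_id=2 -> Wendy
  - employee 4 (Julia): manager_id=1 -> Mia
  - employee 5 (Jack): manager_id=2 -> Wendy
  - employee 6 (Bob): manager_id=2 -> Wendy
  - employee 7 (Chris): manager_id=1 -> Mia
  - employee 8 (Quinn): manager_id=6 -> Bob

SQL:
SELECT a.name AS item, b.name AS manager
FROM employees a
LEFT JOIN employees b ON a.manager_id = b.id

Result:
item  | manager
------+--------
Mia   | NULL   
Wendy | Mia    
Dana  | Wendy  
Julia | Mia    
Jack  | Wendy  
Bob   | Wendy  
Chris | Mia    
Quinn | Bob    


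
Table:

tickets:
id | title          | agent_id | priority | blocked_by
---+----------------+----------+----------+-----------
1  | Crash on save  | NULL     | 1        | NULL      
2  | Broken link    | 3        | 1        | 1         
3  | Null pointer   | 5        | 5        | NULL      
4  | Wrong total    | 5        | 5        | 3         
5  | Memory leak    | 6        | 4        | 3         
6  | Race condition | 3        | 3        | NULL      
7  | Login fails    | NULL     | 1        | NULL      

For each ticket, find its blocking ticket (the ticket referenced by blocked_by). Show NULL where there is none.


This is a self-join: tickets is joined to a second copy of itself, matching each row's blocked_by to another row's id. Use LEFT JOIN so rows with blocked_by=NULL are kept.
  - ticket 1 (Crash on save): blocked_by=NULL -> NULL
  - ticket 2 (Broken link): blocked_by=1 -> Crash on save
  - ticket 3 (Null pointer): blocked_by=NULL -> NULL
  - ticket 4 (Wrong total): blocked_by=3 -> Null pointer
  - ticket 5 (Memory leak): blocked_by=3 -> Null pointer
  - ticket 6 (Race condition): blocked_by=NULL -> NULL
  - ticket 7 (Login fails): blocked_by=NULL -> NULL

SQL:
SELECT a.title AS item, b.title AS blocked_by
FROM tickets a
LEFT JOIN tickets b ON a.blocked_by = b.id

Result:
item           | blocked_by   
---------------+--------------
Crash on save  | NULL         
Broken link    | Crash on save
Null pointer   | NULL         
Wrong total    | Null pointer 
Memory leak    | Null pointer 
Race condition | NULL         
Login fails    | NULL         


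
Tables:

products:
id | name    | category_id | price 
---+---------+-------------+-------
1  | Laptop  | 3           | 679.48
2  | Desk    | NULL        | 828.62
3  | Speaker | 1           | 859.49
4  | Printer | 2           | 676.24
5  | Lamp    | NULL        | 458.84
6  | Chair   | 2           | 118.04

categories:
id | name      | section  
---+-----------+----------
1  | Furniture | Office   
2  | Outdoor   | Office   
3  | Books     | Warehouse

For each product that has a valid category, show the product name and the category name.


INNER JOIN keeps only products rows whose category_id matches an id in categories. Walk through each product:
  - product 1 (Laptop): category_id=3 -> matches Books
  - product 2 (Desk): category_id=NULL, no match -> dropped
  - product 3 (Speaker): category_id=1 -> matches Furniture
  - product 4 (Printer): category_id=2 -> matches Outdoor
  - product 5 (Lamp): category_id=NULL, no match -> dropped
  - product 6 (Chair): category_id=2 -> matches Outdoor
So 2 of 6 rows are dropped.

SQL:
SELECT a.name, b.name AS category
FROM products a
INNER JOIN categories b ON a.category_id = b.id

Result:
name    | category 
--------+----------
Laptop  | Books    
Speaker | Furniture
Printer | Outdoor  
Chair   | Outdoor  


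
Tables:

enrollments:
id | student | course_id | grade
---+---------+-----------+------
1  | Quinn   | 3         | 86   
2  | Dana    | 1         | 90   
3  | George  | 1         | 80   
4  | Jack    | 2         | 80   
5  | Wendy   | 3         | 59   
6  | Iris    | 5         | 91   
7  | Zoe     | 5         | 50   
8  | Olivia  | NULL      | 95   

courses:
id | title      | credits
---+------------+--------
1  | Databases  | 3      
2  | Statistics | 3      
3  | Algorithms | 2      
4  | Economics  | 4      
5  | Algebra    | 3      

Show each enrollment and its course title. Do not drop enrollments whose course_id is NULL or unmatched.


LEFT JOIN keeps every row from enrollments (the left table); where course_id has no match in courses, the course columns become NULL. Walk through each enrollment:
  - enrollment 1 (Quinn): course_id=3 -> matches Algorithms
  - enrollment 2 (Dana): course_id=1 -> matches Databases
  - enrollment 3 (George): course_id=1 -> matches Databases
  - enrollment 4 (Jack): course_id=2 -> matches Statistics
  - enrollment 5 (Wendy): course_id=3 -> matches Algorithms
  - enrollment 6 (Iris): course_id=5 -> matches Algebra
  - enrollment 7 (Zoe): course_id=5 -> matches Algebra
  - enrollment 8 (Olivia): course_id=NULL, no match -> kept with NULL
All 8 rows appear; 1 has NULL course.

SQL:
SELECT a.student, b.title AS course
FROM enrollments a
LEFT JOIN courses b ON a.course_id = b.id

Result:
student | course    
--------+-----------
Quinn   | Algorithms
Dana    | Databases 
George  | Databases 
Jack    | Statistics
Wendy   | Algorithms
Iris    | Algebra   
Zoe     | Algebra   
Olivia  | NULL      


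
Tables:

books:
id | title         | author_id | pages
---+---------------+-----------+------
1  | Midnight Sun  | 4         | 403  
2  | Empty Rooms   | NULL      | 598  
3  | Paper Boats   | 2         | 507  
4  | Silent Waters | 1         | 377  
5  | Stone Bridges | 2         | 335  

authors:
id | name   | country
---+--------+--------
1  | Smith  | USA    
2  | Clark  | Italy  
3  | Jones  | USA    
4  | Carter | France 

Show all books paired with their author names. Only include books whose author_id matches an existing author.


INNER JOIN keeps only books rows whose author_id matches an id in authors. Walk through each book:
  - book 1 (Midnight Sun): author_id=4 -> matches Carter
  - book 2 (Empty Rooms): author_id=NULL, no match -> dropped
  - book 3 (Paper Boats): author_id=2 -> matches Clark
  - book 4 (Silent Waters): author_id=1 -> matches Smith
  - book 5 (Stone Bridges): author_id=2 -> matches Clark
So 1 of 5 rows is dropped.

SQL:
SELECT a.title, b.name AS author
FROM books a
INNER JOIN authors b ON a.author_id = b.id

Result:
title         | author
--------------+-------
Midnight Sun  | Carter
Paper Boats   | Clark 
Silent Waters | Smith 
Stone Bridges | Clark 
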